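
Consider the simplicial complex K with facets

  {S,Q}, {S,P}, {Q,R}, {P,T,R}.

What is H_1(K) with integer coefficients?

H_1 ≅ Z.

We work with the vertex ordering P < Q < R < S < T. The simplices of K, each written with vertices in increasing order, are:

  0-simplices (5): P, Q, R, S, T
  1-simplices (6): PR, PS, PT, QR, QS, RT
  2-simplices (1): PRT

Hence C_0 ≅ Z^5, C_1 ≅ Z^6, C_2 ≅ Z^1.

Boundary ∂_1: C_1 → C_0 is given by ∂[p,q] = [q] − [p]. For instance
  ∂RT = T − R.
The resulting 5×6 matrix has rank 4, and its Smith normal form has invariant factors (1,1,1,1).

The boundary map ∂_2: C_2 → C_1 maps a triangle to the signed sum of its edges. For instance
  ∂PRT = RT − PT + PR.
The resulting 6×1 matrix has rank 1, and its Smith normal form has invariant factors (1).

Now H_k = ker ∂_k / im ∂_{k+1}, so:

  H_1: rank ker ∂_1 − rank ∂_2 = (6 − 4) − 1 = 1, and the invariant factors of ∂_2 are all 1, so H_1 = Z.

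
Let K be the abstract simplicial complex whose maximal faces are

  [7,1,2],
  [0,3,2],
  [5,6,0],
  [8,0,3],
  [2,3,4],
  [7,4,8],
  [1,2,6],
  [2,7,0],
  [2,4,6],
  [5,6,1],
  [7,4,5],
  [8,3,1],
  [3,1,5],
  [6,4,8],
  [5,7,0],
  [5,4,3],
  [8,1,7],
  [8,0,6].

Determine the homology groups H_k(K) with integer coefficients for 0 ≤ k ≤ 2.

Fix the vertex order 0 < 1 < 2 < 3 < 4 < 5 < 6 < 7 < 8 and write every simplex with vertices in increasing order. Then dim K = 2 and the simplices of K are:

  0-simplices (9): [0], [1], [2], [3], [4], [5], [6], [7], [8]
  1-simplices (27): (27 of them)
  2-simplices (18): [0,2,3], [0,2,7], [0,3,8], [0,5,6], [0,5,7], [0,6,8], [1,2,6], [1,2,7], [1,3,5], [1,3,8], [1,5,6], [1,7,8], [2,3,4], [2,4,6], [3,4,5], [4,5,7], [4,6,8], [4,7,8]

giving chain groups C_0 ≅ Z^9, C_1 ≅ Z^27, C_2 ≅ Z^18.

Boundary ∂_1: C_1 → C_0 is given by ∂[p,q] = [q] − [p]. For instance
  ∂[6,8] = [8] − [6].
The 9×27 boundary matrix has rank 8 and Smith normal form diag(1,1,1,1,1,1,1,1).

∂_2: C_2 → C_1 acts by ∂[p,q,r] = [q,r] − [p,r] + [p,q]. For instance
  ∂[1,3,5] = [3,5] − [1,5] + [1,3],
  ∂[2,4,6] = [4,6] − [2,6] + [2,4].
As a 27×18 matrix over Z this has rank 17, with invariant factors (1,1,1,1,1,1,1,1,1,1,1,1,1,1,1,1,1).

Computing H_k = (kernel of ∂_k) / (image of ∂_{k+1}):

  H_0: rank C_0 − rank ∂_1 = 9 − 8 = 1, and the invariant factors of ∂_1 are all 1, so H_0 = Z.
  H_1: rank ker ∂_1 − rank ∂_2 = (27 − 8) − 17 = 2, and the invariant factors of ∂_2 are all 1, so H_1 = Z^2.
  H_2: rank ker ∂_2 − rank ∂_3 = (18 − 17) − 0 = 1, and there is no ∂_3, so H_2 = Z.

As a check, the Euler characteristic is 9 − 27 + 18 = 0, which agrees with 1 − 2 + 1 = 0.

H_0 = Z,  H_1 = Z^2,  H_2 = Z.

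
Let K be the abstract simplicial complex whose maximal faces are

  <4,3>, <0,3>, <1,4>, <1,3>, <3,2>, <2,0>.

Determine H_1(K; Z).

Fix the vertex order 0 < 1 < 2 < 3 < 4 and write every simplex with vertices in increasing order. Then dim K = 1 and the simplices of K are:

  0-simplices (5): [0], [1], [2], [3], [4]
  1-simplices (6): [0,2], [0,3], [1,3], [1,4], [2,3], [3,4]

giving chain groups C_0 ≅ Z^5, C_1 ≅ Z^6.

Boundary ∂_1: C_1 → C_0 maps an edge to its endpoints' difference, ∂[p,q] = q − p. For instance
  ∂[3,4] = [4] − [3].
The 5×6 boundary matrix has rank 4 and Smith normal form diag(1,1,1,1).

Computing H_k = (kernel of ∂_k) / (image of ∂_{k+1}):

  H_1: rank ker ∂_1 − rank ∂_2 = (6 − 4) − 0 = 2, and there is no ∂_2, so H_1 = Z^2.

(K is a triangulation of a wedge of 2 circles.)

H_1 = Z^2.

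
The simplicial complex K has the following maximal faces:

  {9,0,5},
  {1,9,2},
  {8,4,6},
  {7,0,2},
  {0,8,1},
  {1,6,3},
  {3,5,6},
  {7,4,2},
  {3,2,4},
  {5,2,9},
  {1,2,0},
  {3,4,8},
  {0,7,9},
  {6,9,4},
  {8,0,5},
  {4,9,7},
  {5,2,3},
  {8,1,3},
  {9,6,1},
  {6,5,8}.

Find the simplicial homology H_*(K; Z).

Fix the vertex order 0 < 1 < 2 < 3 < 4 < 5 < 6 < 7 < 8 < 9 and write every simplex with vertices in increasing order. Then dim K = 2 and the simplices of K are:

  0-simplices (10): [0], [1], [2], [3], [4], [5], [6], [7], [8], [9]
  1-simplices (30): (30 of them)
  2-simplices (20): (20 of them)

Hence C_0 ≅ Z^10, C_1 ≅ Z^30, C_2 ≅ Z^20.

∂_1: C_1 → C_0 is given by ∂[p,q] = [q] − [p]. For instance
  ∂[3,6] = [6] − [3].
This gives a 10×30 integer matrix of rank 9; reducing to Smith normal form yields diagonal entries (1,1,1,1,1,1,1,1,1).

Boundary ∂_2: C_2 → C_1 maps a triangle to the signed sum of its edges. For instance
  ∂[4,6,8] = [6,8] − [4,8] + [4,6],
  ∂[0,1,8] = [1,8] − [0,8] + [0,1].
The 30×20 boundary matrix has rank 20 and Smith normal form diag(1,1,1,1,1,1,1,1,1,1,1,1,1,1,1,1,1,1,1,2).

Computing H_k = (kernel of ∂_k) / (image of ∂_{k+1}):

  H_0: rank C_0 − rank ∂_1 = 10 − 9 = 1, and the invariant factors of ∂_1 are all 1, so H_0 ≅ Z.
  H_1: rank ker ∂_1 − rank ∂_2 = (30 − 9) − 20 = 1, and ∂_2 has invariant factor 2 > 1, so H_1 ≅ Z ⊕ Z_2.
  H_2: rank ker ∂_2 − rank ∂_3 = (20 − 20) − 0 = 0, and there is no ∂_3, so H_2 ≅ 0.

(K is a triangulation of the Klein bottle.)

H_0 = Z,  H_1 = Z ⊕ Z_2,  H_2 = 0.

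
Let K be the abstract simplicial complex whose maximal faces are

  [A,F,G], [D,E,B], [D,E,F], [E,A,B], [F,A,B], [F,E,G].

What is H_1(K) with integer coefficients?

Order the vertices as A < B < D < E < F < G. Listing each simplex with vertices in this order, K has dimension 2 with simplices:

  0-simplices (6): A, B, D, E, F, G
  1-simplices (12): AB, AE, AF, AG, BD, BE, BF, DE, DF, EF, EG, FG
  2-simplices (6): ABE, ABF, AFG, BDE, DEF, EFG

Hence C_0 ≅ Z^6, C_1 ≅ Z^12, C_2 ≅ Z^6.

Boundary ∂_1: C_1 → C_0 is given by ∂[p,q] = [q] − [p]. For instance
  ∂BF = F − B.
This gives a 6×12 integer matrix of rank 5; reducing to Smith normal form yields diagonal entries (1,1,1,1,1).

∂_2: C_2 → C_1 sends each 2-simplex [p,q,r] to [q,r] − [p,r] + [p,q]. For instance
  ∂BDE = DE − BE + BD,
  ∂DEF = EF − DF + DE.
As a 12×6 matrix over Z this has rank 6, with invariant factors (1,1,1,1,1,1).

From H_k ≅ ker(∂_k) / im(∂_{k+1}) we obtain:

  H_1: rank ker ∂_1 − rank ∂_2 = (12 − 5) − 6 = 1, and the invariant factors of ∂_2 are all 1, so H_1 ≅ Z.

(K is a triangulation of the cylinder S^1 x I.)

H_1 ≅ Z.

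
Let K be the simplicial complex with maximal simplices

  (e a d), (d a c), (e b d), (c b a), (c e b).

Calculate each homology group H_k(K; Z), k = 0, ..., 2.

H_0 = Z,  H_1 = Z,  H_2 = 0.

Order the vertices as a < b < c < d < e. Listing each simplex with vertices in this order, K has dimension 2 with simplices:

  0-simplices (5): a, b, c, d, e
  1-simplices (10): ab, ac, ad, ae, bc, bd, be, cd, ce, de
  2-simplices (5): abc, acd, ade, bce, bde

giving chain groups C_0 ≅ Z^5, C_1 ≅ Z^10, C_2 ≅ Z^5.

∂_1: C_1 → C_0 is given by ∂[p,q] = [q] − [p].
The resulting 5×10 matrix has rank 4, and its Smith normal form has invariant factors (1,1,1,1).

The boundary map ∂_2: C_2 → C_1 sends each 2-simplex [p,q,r] to [q,r] − [p,r] + [p,q]. For instance
  ∂acd = cd − ad + ac,
  ∂bde = de − be + bd.
This gives a 10×5 integer matrix of rank 5; reducing to Smith normal form yields diagonal entries (1,1,1,1,1).

Reading off H_k = ker ∂_k / im ∂_{k+1}:

  H_0: rank C_0 − rank ∂_1 = 5 − 4 = 1, and the invariant factors of ∂_1 are all 1, so H_0 ≅ Z.
  H_1: rank ker ∂_1 − rank ∂_2 = (10 − 4) − 5 = 1, and the invariant factors of ∂_2 are all 1, so H_1 ≅ Z.
  H_2: rank ker ∂_2 − rank ∂_3 = (5 − 5) − 0 = 0, and there is no ∂_3, so H_2 ≅ 0.

As a check, the Euler characteristic is 5 − 10 + 5 = 0, which agrees with 1 − 1 + 0 = 0.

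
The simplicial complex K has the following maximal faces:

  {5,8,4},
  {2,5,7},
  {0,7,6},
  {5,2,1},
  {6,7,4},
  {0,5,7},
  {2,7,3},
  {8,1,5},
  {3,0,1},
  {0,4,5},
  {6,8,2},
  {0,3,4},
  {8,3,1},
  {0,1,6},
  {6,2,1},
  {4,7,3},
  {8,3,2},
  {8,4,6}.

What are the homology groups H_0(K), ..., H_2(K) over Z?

Fix the vertex order 0 < 1 < 2 < 3 < 4 < 5 < 6 < 7 < 8 and write every simplex with vertices in increasing order. Then dim K = 2 and the simplices of K are:

  0-simplices (9): [0], [1], [2], [3], [4], [5], [6], [7], [8]
  1-simplices (27): (27 of them)
  2-simplices (18): [0,1,3], [0,1,6], [0,3,4], [0,4,5], [0,5,7], [0,6,7], [1,2,5], [1,2,6], [1,3,8], [1,5,8], [2,3,7], [2,3,8], [2,5,7], [2,6,8], [3,4,7], [4,5,8], [4,6,7], [4,6,8]

Hence C_0 ≅ Z^9, C_1 ≅ Z^27, C_2 ≅ Z^18.

Boundary ∂_1: C_1 → C_0 maps an edge to its endpoints' difference, ∂[p,q] = q − p.
This gives a 9×27 integer matrix of rank 8; reducing to Smith normal form yields diagonal entries (1,1,1,1,1,1,1,1).

∂_2: C_2 → C_1 acts by ∂[p,q,r] = [q,r] − [p,r] + [p,q]. For instance
  ∂[2,5,7] = [5,7] − [2,7] + [2,5],
  ∂[2,3,7] = [3,7] − [2,7] + [2,3].
The 27×18 boundary matrix has rank 18 and Smith normal form diag(1,1,1,1,1,1,1,1,1,1,1,1,1,1,1,1,1,2).

Reading off H_k = ker ∂_k / im ∂_{k+1}:

  H_0: rank C_0 − rank ∂_1 = 9 − 8 = 1, and the invariant factors of ∂_1 are all 1, so H_0 = Z.
  H_1: rank ker ∂_1 − rank ∂_2 = (27 − 8) − 18 = 1, and ∂_2 has invariant factor 2 > 1, so H_1 = Z ⊕ Z/2Z.
  H_2: rank ker ∂_2 − rank ∂_3 = (18 − 18) − 0 = 0, and there is no ∂_3, so H_2 = 0.

(K is a triangulation of the Klein bottle.)

H_0 ≅ Z,  H_1 ≅ Z ⊕ Z/2Z,  H_2 = 0.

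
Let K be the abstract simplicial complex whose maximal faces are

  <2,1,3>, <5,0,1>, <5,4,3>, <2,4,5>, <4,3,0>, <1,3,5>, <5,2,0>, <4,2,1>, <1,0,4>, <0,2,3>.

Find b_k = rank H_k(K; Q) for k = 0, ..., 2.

b_0 = 1, b_1 = 0, b_2 = 0.

K has 6 vertices, 15 edges, 10 triangles.
rank ∂_0 = 0, rank ∂_1 = 5 ⇒ b_0 = 6 − 0 − 5 = 1; all invariant factors of ∂_1 are 1 so no torsion. So H_0 ≅ Z.
rank ∂_1 = 5, rank ∂_2 = 10 ⇒ b_1 = 15 − 5 − 10 = 0; ∂_2 has invariant factor(s) [2] giving torsion. So H_1 ≅ Z/2.
rank ∂_2 = 10, rank ∂_3 = 0 ⇒ b_2 = 10 − 10 − 0 = 0. So H_2 ≅ 0.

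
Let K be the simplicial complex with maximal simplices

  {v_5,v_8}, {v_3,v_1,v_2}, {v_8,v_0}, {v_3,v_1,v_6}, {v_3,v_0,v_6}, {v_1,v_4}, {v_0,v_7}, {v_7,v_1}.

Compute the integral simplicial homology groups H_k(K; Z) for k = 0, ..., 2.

Take the total order v_0 < v_1 < v_2 < v_3 < v_4 < v_5 < v_6 < v_7 < v_8 on the vertex set. Then K (dimension 2) consists of the simplices:

  0-simplices (9): [v_0], [v_1], [v_2], [v_3], [v_4], [v_5], [v_6], [v_7], [v_8]
  1-simplices (12): [v_0,v_3], [v_0,v_6], [v_0,v_7], [v_0,v_8], [v_1,v_2], [v_1,v_3], [v_1,v_4], [v_1,v_6], [v_1,v_7], [v_2,v_3], [v_3,v_6], [v_5,v_8]
  2-simplices (3): [v_0,v_3,v_6], [v_1,v_2,v_3], [v_1,v_3,v_6]

so the chain groups are C_0 ≅ Z^9, C_1 ≅ Z^12, C_2 ≅ Z^3.

The boundary map ∂_1: C_1 → C_0 is given by ∂[p,q] = [q] − [p].
The 9×12 boundary matrix has rank 8 and Smith normal form diag(1,1,1,1,1,1,1,1).

Boundary ∂_2: C_2 → C_1 sends each 2-simplex [p,q,r] to [q,r] − [p,r] + [p,q]. For instance
  ∂[v_1,v_3,v_6] = [v_3,v_6] − [v_1,v_6] + [v_1,v_3],
  ∂[v_1,v_2,v_3] = [v_2,v_3] − [v_1,v_3] + [v_1,v_2].
As a 12×3 matrix over Z this has rank 3, with invariant factors (1,1,1).

Reading off H_k = ker ∂_k / im ∂_{k+1}:

  H_0: rank C_0 − rank ∂_1 = 9 − 8 = 1, and the invariant factors of ∂_1 are all 1, so H_0 = Z.
  H_1: rank ker ∂_1 − rank ∂_2 = (12 − 8) − 3 = 1, and the invariant factors of ∂_2 are all 1, so H_1 = Z.
  H_2: rank ker ∂_2 − rank ∂_3 = (3 − 3) − 0 = 0, and there is no ∂_3, so H_2 = 0.

As a check, the Euler characteristic is 9 − 12 + 3 = 0, which agrees with 1 − 1 + 0 = 0.

H_0 = Z,  H_1 = Z,  H_2 = 0.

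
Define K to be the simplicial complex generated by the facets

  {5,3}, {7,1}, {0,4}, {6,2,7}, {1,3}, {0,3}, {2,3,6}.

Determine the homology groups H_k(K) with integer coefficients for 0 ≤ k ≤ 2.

K has 8 vertices, 10 edges, 2 triangles.
rank ∂_0 = 0, rank ∂_1 = 7 ⇒ b_0 = 8 − 0 − 7 = 1; all invariant factors of ∂_1 are 1 so no torsion. So H_0 = Z.
rank ∂_1 = 7, rank ∂_2 = 2 ⇒ b_1 = 10 − 7 − 2 = 1; all invariant factors of ∂_2 are 1 so no torsion. So H_1 = Z.
rank ∂_2 = 2, rank ∂_3 = 0 ⇒ b_2 = 2 − 2 − 0 = 0. So H_2 = 0.

H_0 ≅ Z,  H_1 ≅ Z,  H_2 = 0.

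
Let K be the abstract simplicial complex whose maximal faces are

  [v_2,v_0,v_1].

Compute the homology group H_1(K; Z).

H_1 ≅ 0.

K has 3 vertices, 3 edges, 1 triangle.
rank ∂_1 = 2, rank ∂_2 = 1 ⇒ b_1 = 3 − 2 − 1 = 0; all invariant factors of ∂_2 are 1 so no torsion. So H_1 ≅ 0.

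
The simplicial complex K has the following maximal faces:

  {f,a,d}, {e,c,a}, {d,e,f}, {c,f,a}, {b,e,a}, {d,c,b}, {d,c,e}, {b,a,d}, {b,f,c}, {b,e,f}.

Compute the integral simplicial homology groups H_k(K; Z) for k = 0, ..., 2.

Order the vertices as a < b < c < d < e < f. Listing each simplex with vertices in this order, K has dimension 2 with simplices:

  0-simplices (6): a, b, c, d, e, f
  1-simplices (15): ab, ac, ad, ae, af, bc, bd, be, bf, cd, ce, cf, de, df, ef
  2-simplices (10): abd, abe, ace, acf, adf, bcd, bcf, bef, cde, def

Hence C_0 ≅ Z^6, C_1 ≅ Z^15, C_2 ≅ Z^10.

∂_1: C_1 → C_0 maps an edge to its endpoints' difference, ∂[p,q] = q − p. For instance
  ∂ad = d − a.
This gives a 6×15 integer matrix of rank 5; reducing to Smith normal form yields diagonal entries (1,1,1,1,1).

Boundary ∂_2: C_2 → C_1 maps a triangle to the signed sum of its edges. For instance
  ∂abe = be − ae + ab,
  ∂acf = cf − af + ac.
This gives a 15×10 integer matrix of rank 10; reducing to Smith normal form yields diagonal entries (1,1,1,1,1,1,1,1,1,2).

Computing H_k = (kernel of ∂_k) / (image of ∂_{k+1}):

  H_0: rank C_0 − rank ∂_1 = 6 − 5 = 1, and the invariant factors of ∂_1 are all 1, so H_0 ≅ Z.
  H_1: rank ker ∂_1 − rank ∂_2 = (15 − 5) − 10 = 0, and ∂_2 has invariant factor 2 > 1, so H_1 ≅ Z/2.
  H_2: rank ker ∂_2 − rank ∂_3 = (10 − 10) − 0 = 0, and there is no ∂_3, so H_2 ≅ 0.

As a check, the Euler characteristic is 6 − 15 + 10 = 1, which agrees with 1 − 0 + 0 = 1.
(K is a triangulation of the real projective plane RP^2.)

H_0 ≅ Z,  H_1 ≅ Z/2,  H_2 = 0.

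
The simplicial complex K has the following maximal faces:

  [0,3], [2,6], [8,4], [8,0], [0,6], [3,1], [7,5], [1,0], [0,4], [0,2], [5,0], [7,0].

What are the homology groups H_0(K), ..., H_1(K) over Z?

We work with the vertex ordering 0 < 1 < 2 < 3 < 4 < 5 < 6 < 7 < 8. The simplices of K, each written with vertices in increasing order, are:

  0-simplices (9): [0], [1], [2], [3], [4], [5], [6], [7], [8]
  1-simplices (12): [0,1], [0,2], [0,3], [0,4], [0,5], [0,6], [0,7], [0,8], [1,3], [2,6], [4,8], [5,7]

so the chain groups are C_0 ≅ Z^9, C_1 ≅ Z^12.

Boundary ∂_1: C_1 → C_0 maps an edge to its endpoints' difference, ∂[p,q] = q − p.
As a 9×12 matrix over Z this has rank 8, with invariant factors (1,1,1,1,1,1,1,1).

Now H_k = ker ∂_k / im ∂_{k+1}, so:

  H_0: rank C_0 − rank ∂_1 = 9 − 8 = 1, and the invariant factors of ∂_1 are all 1, so H_0 ≅ Z.
  H_1: rank ker ∂_1 − rank ∂_2 = (12 − 8) − 0 = 4, and there is no ∂_2, so H_1 ≅ Z^4.

(K is a triangulation of a wedge of 4 circles.)

H_0 ≅ Z,  H_1 ≅ Z^4.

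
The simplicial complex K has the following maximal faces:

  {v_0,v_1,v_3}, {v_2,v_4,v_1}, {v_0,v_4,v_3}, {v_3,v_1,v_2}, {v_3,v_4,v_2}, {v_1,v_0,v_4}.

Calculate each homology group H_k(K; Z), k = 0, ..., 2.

Fix the vertex order v_0 < v_1 < v_2 < v_3 < v_4 and write every simplex with vertices in increasing order. Then dim K = 2 and the simplices of K are:

  0-simplices (5): [v_0], [v_1], [v_2], [v_3], [v_4]
  1-simplices (9): [v_0,v_1], [v_0,v_3], [v_0,v_4], [v_1,v_2], [v_1,v_3], [v_1,v_4], [v_2,v_3], [v_2,v_4], [v_3,v_4]
  2-simplices (6): [v_0,v_1,v_3], [v_0,v_1,v_4], [v_0,v_3,v_4], [v_1,v_2,v_3], [v_1,v_2,v_4], [v_2,v_3,v_4]

giving chain groups C_0 ≅ Z^5, C_1 ≅ Z^9, C_2 ≅ Z^6.

∂_1: C_1 → C_0 is given by ∂[p,q] = [q] − [p].
As a 5×9 matrix over Z this has rank 4, with invariant factors (1,1,1,1).

The boundary map ∂_2: C_2 → C_1 maps a triangle to the signed sum of its edges. For instance
  ∂[v_1,v_2,v_3] = [v_2,v_3] − [v_1,v_3] + [v_1,v_2],
  ∂[v_0,v_1,v_3] = [v_1,v_3] − [v_0,v_3] + [v_0,v_1].
As a 9×6 matrix over Z this has rank 5, with invariant factors (1,1,1,1,1).

From H_k ≅ ker(∂_k) / im(∂_{k+1}) we obtain:

  H_0: rank C_0 − rank ∂_1 = 5 − 4 = 1, and the invariant factors of ∂_1 are all 1, so H_0 = Z.
  H_1: rank ker ∂_1 − rank ∂_2 = (9 − 4) − 5 = 0, and the invariant factors of ∂_2 are all 1, so H_1 = 0.
  H_2: rank ker ∂_2 − rank ∂_3 = (6 − 5) − 0 = 1, and there is no ∂_3, so H_2 = Z.

(K is a triangulation of the 2-sphere S^2.)

H_0 = Z,  H_1 = 0,  H_2 = Z.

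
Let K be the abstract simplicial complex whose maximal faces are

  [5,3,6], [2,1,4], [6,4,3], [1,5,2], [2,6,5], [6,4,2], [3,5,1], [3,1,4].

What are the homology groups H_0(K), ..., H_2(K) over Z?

We work with the vertex ordering 1 < 2 < 3 < 4 < 5 < 6. The simplices of K, each written with vertices in increasing order, are:

  0-simplices (6): [1], [2], [3], [4], [5], [6]
  1-simplices (12): [1,2], [1,3], [1,4], [1,5], [2,4], [2,5], [2,6], [3,4], [3,5], [3,6], [4,6], [5,6]
  2-simplices (8): [1,2,4], [1,2,5], [1,3,4], [1,3,5], [2,4,6], [2,5,6], [3,4,6], [3,5,6]

so the chain groups are C_0 ≅ Z^6, C_1 ≅ Z^12, C_2 ≅ Z^8.

Boundary ∂_1: C_1 → C_0 is given by ∂[p,q] = [q] − [p].
The 6×12 boundary matrix has rank 5 and Smith normal form diag(1,1,1,1,1).

∂_2: C_2 → C_1 sends each 2-simplex [p,q,r] to [q,r] − [p,r] + [p,q]. For instance
  ∂[1,3,5] = [3,5] − [1,5] + [1,3],
  ∂[3,4,6] = [4,6] − [3,6] + [3,4].
This gives a 12×8 integer matrix of rank 7; reducing to Smith normal form yields diagonal entries (1,1,1,1,1,1,1).

Now H_k = ker ∂_k / im ∂_{k+1}, so:

  H_0: rank C_0 − rank ∂_1 = 6 − 5 = 1, and the invariant factors of ∂_1 are all 1, so H_0 = Z.
  H_1: rank ker ∂_1 − rank ∂_2 = (12 − 5) − 7 = 0, and the invariant factors of ∂_2 are all 1, so H_1 = 0.
  H_2: rank ker ∂_2 − rank ∂_3 = (8 − 7) − 0 = 1, and there is no ∂_3, so H_2 = Z.

H_0 = Z,  H_1 = 0,  H_2 = Z.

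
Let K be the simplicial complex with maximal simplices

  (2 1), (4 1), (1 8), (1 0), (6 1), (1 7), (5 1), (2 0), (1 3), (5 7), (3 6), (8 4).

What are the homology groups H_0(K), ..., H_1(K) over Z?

Take the total order 0 < 1 < 2 < 3 < 4 < 5 < 6 < 7 < 8 on the vertex set. Then K (dimension 1) consists of the simplices:

  0-simplices (9): [0], [1], [2], [3], [4], [5], [6], [7], [8]
  1-simplices (12): [0,1], [0,2], [1,2], [1,3], [1,4], [1,5], [1,6], [1,7], [1,8], [3,6], [4,8], [5,7]

Hence C_0 ≅ Z^9, C_1 ≅ Z^12.

Boundary ∂_1: C_1 → C_0 sends each edge [p,q] (with p < q) to q − p.
The resulting 9×12 matrix has rank 8, and its Smith normal form has invariant factors (1,1,1,1,1,1,1,1).

Now H_k = ker ∂_k / im ∂_{k+1}, so:

  H_0: rank C_0 − rank ∂_1 = 9 − 8 = 1, and the invariant factors of ∂_1 are all 1, so H_0 ≅ Z.
  H_1: rank ker ∂_1 − rank ∂_2 = (12 − 8) − 0 = 4, and there is no ∂_2, so H_1 ≅ Z^4.

As a check, the Euler characteristic is 9 − 12 = -3, which agrees with 1 − 4 = -3.

H_0 ≅ Z,  H_1 ≅ Z^4.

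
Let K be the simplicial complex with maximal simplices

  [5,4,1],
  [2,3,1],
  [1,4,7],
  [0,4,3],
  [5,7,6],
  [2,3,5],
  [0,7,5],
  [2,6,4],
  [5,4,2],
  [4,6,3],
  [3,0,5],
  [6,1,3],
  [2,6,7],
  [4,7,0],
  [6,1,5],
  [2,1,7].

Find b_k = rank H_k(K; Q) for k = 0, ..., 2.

b_0 = 1, b_1 = 2, b_2 = 1.

Order the vertices as 0 < 1 < 2 < 3 < 4 < 5 < 6 < 7. Listing each simplex with vertices in this order, K has dimension 2 with simplices:

  0-simplices (8): [0], [1], [2], [3], [4], [5], [6], [7]
  1-simplices (24): (24 of them)
  2-simplices (16): [0,3,4], [0,3,5], [0,4,7], [0,5,7], [1,2,3], [1,2,7], [1,3,6], [1,4,5], [1,4,7], [1,5,6], [2,3,5], [2,4,5], [2,4,6], [2,6,7], [3,4,6], [5,6,7]

giving chain groups C_0 ≅ Z^8, C_1 ≅ Z^24, C_2 ≅ Z^16.

∂_1: C_1 → C_0 sends each edge [p,q] (with p < q) to q − p. For instance
  ∂[1,4] = [4] − [1].
The resulting 8×24 matrix has rank 7, and its Smith normal form has invariant factors (1,1,1,1,1,1,1).

Boundary ∂_2: C_2 → C_1 maps a triangle to the signed sum of its edges. For instance
  ∂[0,4,7] = [4,7] − [0,7] + [0,4],
  ∂[1,5,6] = [5,6] − [1,6] + [1,5].
The resulting 24×16 matrix has rank 15, and its Smith normal form has invariant factors (1,1,1,1,1,1,1,1,1,1,1,1,1,1,1).

From H_k ≅ ker(∂_k) / im(∂_{k+1}) we obtain:

  H_0: rank C_0 − rank ∂_1 = 8 − 7 = 1, and the invariant factors of ∂_1 are all 1, so H_0 = Z.
  H_1: rank ker ∂_1 − rank ∂_2 = (24 − 7) − 15 = 2, and the invariant factors of ∂_2 are all 1, so H_1 = Z^2.
  H_2: rank ker ∂_2 − rank ∂_3 = (16 − 15) − 0 = 1, and there is no ∂_3, so H_2 = Z.

As a check, the Euler characteristic is 8 − 24 + 16 = 0, which agrees with 1 − 2 + 1 = 0.

Hence the Betti numbers are b_0 = 1, b_1 = 2, b_2 = 1.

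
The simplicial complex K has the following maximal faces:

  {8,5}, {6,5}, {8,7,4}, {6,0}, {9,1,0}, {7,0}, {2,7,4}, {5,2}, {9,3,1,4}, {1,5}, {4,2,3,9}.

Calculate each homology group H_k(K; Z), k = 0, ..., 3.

K has 10 vertices, 21 edges, 10 triangles, 2 3-simplices.
rank ∂_0 = 0, rank ∂_1 = 9 ⇒ b_0 = 10 − 0 − 9 = 1; all invariant factors of ∂_1 are 1 so no torsion. So H_0 ≅ Z.
rank ∂_1 = 9, rank ∂_2 = 8 ⇒ b_1 = 21 − 9 − 8 = 4; all invariant factors of ∂_2 are 1 so no torsion. So H_1 ≅ Z^4.
rank ∂_2 = 8, rank ∂_3 = 2 ⇒ b_2 = 10 − 8 − 2 = 0; all invariant factors of ∂_3 are 1 so no torsion. So H_2 ≅ 0.
rank ∂_3 = 2, rank ∂_4 = 0 ⇒ b_3 = 2 − 2 − 0 = 0. So H_3 ≅ 0.

H_0 = Z,  H_1 = Z^4,  H_2 = 0,  H_3 = 0.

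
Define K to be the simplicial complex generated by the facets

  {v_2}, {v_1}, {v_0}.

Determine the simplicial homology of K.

H_0 = Z^3.

We work with the vertex ordering v_0 < v_1 < v_2. The simplices of K, each written with vertices in increasing order, are:

  0-simplices (3): [v_0], [v_1], [v_2]

so the chain groups are C_0 ≅ Z^3.

Now H_k = ker ∂_k / im ∂_{k+1}, so:

  H_0: rank C_0 − rank ∂_1 = 3 − 0 = 3, and there is no ∂_1, so H_0 ≅ Z^3.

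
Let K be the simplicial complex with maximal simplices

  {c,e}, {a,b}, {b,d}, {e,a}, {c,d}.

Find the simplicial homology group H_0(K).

Order the vertices as a < b < c < d < e. Listing each simplex with vertices in this order, K has dimension 1 with simplices:

  0-simplices (5): a, b, c, d, e
  1-simplices (5): ab, ae, bd, cd, ce

giving chain groups C_0 ≅ Z^5, C_1 ≅ Z^5.

The boundary map ∂_1: C_1 → C_0 sends each edge [p,q] (with p < q) to q − p. For instance
  ∂cd = d − c.
The resulting 5×5 matrix has rank 4, and its Smith normal form has invariant factors (1,1,1,1).

Reading off H_k = ker ∂_k / im ∂_{k+1}:

  H_0: rank C_0 − rank ∂_1 = 5 − 4 = 1, and the invariant factors of ∂_1 are all 1, so H_0 = Z.

H_0 = Z.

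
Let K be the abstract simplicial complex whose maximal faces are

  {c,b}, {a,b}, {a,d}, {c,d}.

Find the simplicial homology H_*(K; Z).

H_0 ≅ Z,  H_1 ≅ Z.

K has 4 vertices, 4 edges.
rank ∂_0 = 0, rank ∂_1 = 3 ⇒ b_0 = 4 − 0 − 3 = 1; all invariant factors of ∂_1 are 1 so no torsion. So H_0 ≅ Z.
rank ∂_1 = 3, rank ∂_2 = 0 ⇒ b_1 = 4 − 3 − 0 = 1. So H_1 ≅ Z.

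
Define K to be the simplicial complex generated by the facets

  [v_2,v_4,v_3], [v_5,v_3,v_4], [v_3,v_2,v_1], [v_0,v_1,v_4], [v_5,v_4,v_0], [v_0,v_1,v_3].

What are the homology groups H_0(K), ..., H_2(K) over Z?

H_0 = Z,  H_1 = Z,  H_2 = 0.

K has 6 vertices, 12 edges, 6 triangles.
rank ∂_0 = 0, rank ∂_1 = 5 ⇒ b_0 = 6 − 0 − 5 = 1; all invariant factors of ∂_1 are 1 so no torsion. So H_0 = Z.
rank ∂_1 = 5, rank ∂_2 = 6 ⇒ b_1 = 12 − 5 − 6 = 1; all invariant factors of ∂_2 are 1 so no torsion. So H_1 = Z.
rank ∂_2 = 6, rank ∂_3 = 0 ⇒ b_2 = 6 − 6 − 0 = 0. So H_2 = 0.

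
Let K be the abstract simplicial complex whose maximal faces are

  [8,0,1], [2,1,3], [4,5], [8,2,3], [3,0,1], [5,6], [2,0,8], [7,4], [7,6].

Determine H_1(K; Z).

H_1 = Z^2.

We work with the vertex ordering 0 < 1 < 2 < 3 < 4 < 5 < 6 < 7 < 8. The simplices of K, each written with vertices in increasing order, are:

  0-simplices (9): [0], [1], [2], [3], [4], [5], [6], [7], [8]
  1-simplices (14): [0,1], [0,2], [0,3], [0,8], [1,2], [1,3], [1,8], [2,3], [2,8], [3,8], [4,5], [4,7], [5,6], [6,7]
  2-simplices (5): [0,1,3], [0,1,8], [0,2,8], [1,2,3], [2,3,8]

giving chain groups C_0 ≅ Z^9, C_1 ≅ Z^14, C_2 ≅ Z^5.

The boundary map ∂_1: C_1 → C_0 maps an edge to its endpoints' difference, ∂[p,q] = q − p. For instance
  ∂[1,8] = [8] − [1].
As a 9×14 matrix over Z this has rank 7, with invariant factors (1,1,1,1,1,1,1).

The boundary map ∂_2: C_2 → C_1 sends each 2-simplex [p,q,r] to [q,r] − [p,r] + [p,q]. For instance
  ∂[0,1,3] = [1,3] − [0,3] + [0,1],
  ∂[0,2,8] = [2,8] − [0,8] + [0,2].
As a 14×5 matrix over Z this has rank 5, with invariant factors (1,1,1,1,1).

From H_k ≅ ker(∂_k) / im(∂_{k+1}) we obtain:

  H_1: rank ker ∂_1 − rank ∂_2 = (14 − 7) − 5 = 2, and the invariant factors of ∂_2 are all 1, so H_1 = Z^2.

(K is a triangulation of the disjoint union of the Möbius band and the circle S^1.)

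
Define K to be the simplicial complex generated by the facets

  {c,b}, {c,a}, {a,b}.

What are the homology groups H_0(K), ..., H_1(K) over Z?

Fix the vertex order a < b < c and write every simplex with vertices in increasing order. Then dim K = 1 and the simplices of K are:

  0-simplices (3): a, b, c
  1-simplices (3): ab, ac, bc

so the chain groups are C_0 ≅ Z^3, C_1 ≅ Z^3.

∂_1: C_1 → C_0 sends each edge [p,q] (with p < q) to q − p.
The 3×3 boundary matrix has rank 2 and Smith normal form diag(1,1).

Reading off H_k = ker ∂_k / im ∂_{k+1}:

  H_0: rank C_0 − rank ∂_1 = 3 − 2 = 1, and the invariant factors of ∂_1 are all 1, so H_0 = Z.
  H_1: rank ker ∂_1 − rank ∂_2 = (3 − 2) − 0 = 1, and there is no ∂_2, so H_1 = Z.

As a check, the Euler characteristic is 3 − 3 = 0, which agrees with 1 − 1 = 0.

H_0 = Z,  H_1 = Z.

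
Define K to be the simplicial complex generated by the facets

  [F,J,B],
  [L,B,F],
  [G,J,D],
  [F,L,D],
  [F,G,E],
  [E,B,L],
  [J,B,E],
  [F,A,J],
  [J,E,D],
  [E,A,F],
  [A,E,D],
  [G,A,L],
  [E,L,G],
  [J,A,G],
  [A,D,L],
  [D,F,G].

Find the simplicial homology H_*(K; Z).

We work with the vertex ordering A < B < D < E < F < G < J < L. The simplices of K, each written with vertices in increasing order, are:

  0-simplices (8): A, B, D, E, F, G, J, L
  1-simplices (24): AD, AE, AF, AG, AJ, AL, BE, BF, BJ, BL, DE, DF, DG, DJ, DL, EF, EG, EJ, EL, FG, FJ, FL, GJ, GL
  2-simplices (16): ADE, ADL, AEF, AFJ, AGJ, AGL, BEJ, BEL, BFJ, BFL, DEJ, DFG, DFL, DGJ, EFG, EGL

Hence C_0 ≅ Z^8, C_1 ≅ Z^24, C_2 ≅ Z^16.

The boundary map ∂_1: C_1 → C_0 sends each edge [p,q] (with p < q) to q − p.
The resulting 8×24 matrix has rank 7, and its Smith normal form has invariant factors (1,1,1,1,1,1,1).

Boundary ∂_2: C_2 → C_1 acts by ∂[p,q,r] = [q,r] − [p,r] + [p,q]. For instance
  ∂DGJ = GJ − DJ + DG,
  ∂DFG = FG − DG + DF.
This gives a 24×16 integer matrix of rank 15; reducing to Smith normal form yields diagonal entries (1,1,1,1,1,1,1,1,1,1,1,1,1,1,1).

Reading off H_k = ker ∂_k / im ∂_{k+1}:

  H_0: rank C_0 − rank ∂_1 = 8 − 7 = 1, and the invariant factors of ∂_1 are all 1, so H_0 ≅ Z.
  H_1: rank ker ∂_1 − rank ∂_2 = (24 − 7) − 15 = 2, and the invariant factors of ∂_2 are all 1, so H_1 ≅ Z^2.
  H_2: rank ker ∂_2 − rank ∂_3 = (16 − 15) − 0 = 1, and there is no ∂_3, so H_2 ≅ Z.

H_0 = Z,  H_1 = Z^2,  H_2 = Z.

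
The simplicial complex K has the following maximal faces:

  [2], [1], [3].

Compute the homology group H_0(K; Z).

H_0 ≅ Z^3.

K has 3 vertices.
rank ∂_0 = 0, rank ∂_1 = 0 ⇒ b_0 = 3 − 0 − 0 = 3. So H_0 = Z^3.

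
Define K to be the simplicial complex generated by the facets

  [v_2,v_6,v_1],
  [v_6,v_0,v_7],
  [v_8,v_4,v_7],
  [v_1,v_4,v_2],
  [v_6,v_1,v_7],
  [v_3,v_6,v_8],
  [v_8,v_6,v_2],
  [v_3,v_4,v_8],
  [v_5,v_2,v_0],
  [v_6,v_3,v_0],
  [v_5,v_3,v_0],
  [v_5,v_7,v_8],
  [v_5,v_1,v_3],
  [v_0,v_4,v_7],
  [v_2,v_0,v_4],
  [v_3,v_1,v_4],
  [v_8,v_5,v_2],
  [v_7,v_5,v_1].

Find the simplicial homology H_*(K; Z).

H_0 ≅ Z,  H_1 ≅ Z^2,  H_2 ≅ Z.

Take the total order v_0 < v_1 < v_2 < v_3 < v_4 < v_5 < v_6 < v_7 < v_8 on the vertex set. Then K (dimension 2) consists of the simplices:

  0-simplices (9): [v_0], [v_1], [v_2], [v_3], [v_4], [v_5], [v_6], [v_7], [v_8]
  1-simplices (27): (27 of them)
  2-simplices (18): (18 of them)

Hence C_0 ≅ Z^9, C_1 ≅ Z^27, C_2 ≅ Z^18.

Boundary ∂_1: C_1 → C_0 is given by ∂[p,q] = [q] − [p]. For instance
  ∂[v_1,v_5] = [v_5] − [v_1].
This gives a 9×27 integer matrix of rank 8; reducing to Smith normal form yields diagonal entries (1,1,1,1,1,1,1,1).

∂_2: C_2 → C_1 sends each 2-simplex [p,q,r] to [q,r] − [p,r] + [p,q]. For instance
  ∂[v_1,v_2,v_4] = [v_2,v_4] − [v_1,v_4] + [v_1,v_2],
  ∂[v_2,v_5,v_8] = [v_5,v_8] − [v_2,v_8] + [v_2,v_5].
The 27×18 boundary matrix has rank 17 and Smith normal form diag(1,1,1,1,1,1,1,1,1,1,1,1,1,1,1,1,1).

Now H_k = ker ∂_k / im ∂_{k+1}, so:

  H_0: rank C_0 − rank ∂_1 = 9 − 8 = 1, and the invariant factors of ∂_1 are all 1, so H_0 = Z.
  H_1: rank ker ∂_1 − rank ∂_2 = (27 − 8) − 17 = 2, and the invariant factors of ∂_2 are all 1, so H_1 = Z^2.
  H_2: rank ker ∂_2 − rank ∂_3 = (18 − 17) − 0 = 1, and there is no ∂_3, so H_2 = Z.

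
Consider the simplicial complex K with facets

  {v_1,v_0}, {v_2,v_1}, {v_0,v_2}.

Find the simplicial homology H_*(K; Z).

H_0 ≅ Z,  H_1 ≅ Z.

We work with the vertex ordering v_0 < v_1 < v_2. The simplices of K, each written with vertices in increasing order, are:

  0-simplices (3): [v_0], [v_1], [v_2]
  1-simplices (3): [v_0,v_1], [v_0,v_2], [v_1,v_2]

Hence C_0 ≅ Z^3, C_1 ≅ Z^3.

∂_1: C_1 → C_0 maps an edge to its endpoints' difference, ∂[p,q] = q − p. For instance
  ∂[v_1,v_2] = [v_2] − [v_1].
The resulting 3×3 matrix has rank 2, and its Smith normal form has invariant factors (1,1).

Now H_k = ker ∂_k / im ∂_{k+1}, so:

  H_0: rank C_0 − rank ∂_1 = 3 − 2 = 1, and the invariant factors of ∂_1 are all 1, so H_0 ≅ Z.
  H_1: rank ker ∂_1 − rank ∂_2 = (3 − 2) − 0 = 1, and there is no ∂_2, so H_1 ≅ Z.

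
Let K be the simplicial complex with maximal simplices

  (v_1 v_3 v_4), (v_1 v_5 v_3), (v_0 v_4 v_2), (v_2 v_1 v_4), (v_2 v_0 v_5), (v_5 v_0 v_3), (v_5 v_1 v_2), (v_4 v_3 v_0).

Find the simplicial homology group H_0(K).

H_0 = Z.

Take the total order v_0 < v_1 < v_2 < v_3 < v_4 < v_5 on the vertex set. Then K (dimension 2) consists of the simplices:

  0-simplices (6): [v_0], [v_1], [v_2], [v_3], [v_4], [v_5]
  1-simplices (12): [v_0,v_2], [v_0,v_3], [v_0,v_4], [v_0,v_5], [v_1,v_2], [v_1,v_3], [v_1,v_4], [v_1,v_5], [v_2,v_4], [v_2,v_5], [v_3,v_4], [v_3,v_5]
  2-simplices (8): [v_0,v_2,v_4], [v_0,v_2,v_5], [v_0,v_3,v_4], [v_0,v_3,v_5], [v_1,v_2,v_4], [v_1,v_2,v_5], [v_1,v_3,v_4], [v_1,v_3,v_5]

Hence C_0 ≅ Z^6, C_1 ≅ Z^12, C_2 ≅ Z^8.

∂_1: C_1 → C_0 is given by ∂[p,q] = [q] − [p].
The 6×12 boundary matrix has rank 5 and Smith normal form diag(1,1,1,1,1).

Boundary ∂_2: C_2 → C_1 sends each 2-simplex [p,q,r] to [q,r] − [p,r] + [p,q]. For instance
  ∂[v_1,v_2,v_4] = [v_2,v_4] − [v_1,v_4] + [v_1,v_2],
  ∂[v_0,v_2,v_4] = [v_2,v_4] − [v_0,v_4] + [v_0,v_2].
The 12×8 boundary matrix has rank 7 and Smith normal form diag(1,1,1,1,1,1,1).

Computing H_k = (kernel of ∂_k) / (image of ∂_{k+1}):

  H_0: rank C_0 − rank ∂_1 = 6 − 5 = 1, and the invariant factors of ∂_1 are all 1, so H_0 ≅ Z.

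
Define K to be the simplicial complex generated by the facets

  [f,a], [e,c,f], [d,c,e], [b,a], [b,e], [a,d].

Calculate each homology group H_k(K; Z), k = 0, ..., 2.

H_0 ≅ Z,  H_1 ≅ Z^2,  H_2 = 0.

Take the total order a < b < c < d < e < f on the vertex set. Then K (dimension 2) consists of the simplices:

  0-simplices (6): a, b, c, d, e, f
  1-simplices (9): ab, ad, af, be, cd, ce, cf, de, ef
  2-simplices (2): cde, cef

giving chain groups C_0 ≅ Z^6, C_1 ≅ Z^9, C_2 ≅ Z^2.

The boundary map ∂_1: C_1 → C_0 maps an edge to its endpoints' difference, ∂[p,q] = q − p. For instance
  ∂ab = b − a.
As a 6×9 matrix over Z this has rank 5, with invariant factors (1,1,1,1,1).

∂_2: C_2 → C_1 acts by ∂[p,q,r] = [q,r] − [p,r] + [p,q]. For instance
  ∂cde = de − ce + cd,
  ∂cef = ef − cf + ce.
The resulting 9×2 matrix has rank 2, and its Smith normal form has invariant factors (1,1).

From H_k ≅ ker(∂_k) / im(∂_{k+1}) we obtain:

  H_0: rank C_0 − rank ∂_1 = 6 − 5 = 1, and the invariant factors of ∂_1 are all 1, so H_0 ≅ Z.
  H_1: rank ker ∂_1 − rank ∂_2 = (9 − 5) − 2 = 2, and the invariant factors of ∂_2 are all 1, so H_1 ≅ Z^2.
  H_2: rank ker ∂_2 − rank ∂_3 = (2 − 2) − 0 = 0, and there is no ∂_3, so H_2 ≅ 0.

As a check, the Euler characteristic is 6 − 9 + 2 = -1, which agrees with 1 − 2 + 0 = -1.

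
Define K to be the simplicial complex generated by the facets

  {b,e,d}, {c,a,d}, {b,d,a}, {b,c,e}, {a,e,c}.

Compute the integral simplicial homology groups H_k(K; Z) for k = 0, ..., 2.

We work with the vertex ordering a < b < c < d < e. The simplices of K, each written with vertices in increasing order, are:

  0-simplices (5): a, b, c, d, e
  1-simplices (10): ab, ac, ad, ae, bc, bd, be, cd, ce, de
  2-simplices (5): abd, acd, ace, bce, bde

giving chain groups C_0 ≅ Z^5, C_1 ≅ Z^10, C_2 ≅ Z^5.

∂_1: C_1 → C_0 is given by ∂[p,q] = [q] − [p]. For instance
  ∂de = e − d.
The 5×10 boundary matrix has rank 4 and Smith normal form diag(1,1,1,1).

∂_2: C_2 → C_1 sends each 2-simplex [p,q,r] to [q,r] − [p,r] + [p,q]. For instance
  ∂bce = ce − be + bc,
  ∂abd = bd − ad + ab.
The 10×5 boundary matrix has rank 5 and Smith normal form diag(1,1,1,1,1).

From H_k ≅ ker(∂_k) / im(∂_{k+1}) we obtain:

  H_0: rank C_0 − rank ∂_1 = 5 − 4 = 1, and the invariant factors of ∂_1 are all 1, so H_0 ≅ Z.
  H_1: rank ker ∂_1 − rank ∂_2 = (10 − 4) − 5 = 1, and the invariant factors of ∂_2 are all 1, so H_1 ≅ Z.
  H_2: rank ker ∂_2 − rank ∂_3 = (5 − 5) − 0 = 0, and there is no ∂_3, so H_2 ≅ 0.

H_0 ≅ Z,  H_1 ≅ Z,  H_2 = 0.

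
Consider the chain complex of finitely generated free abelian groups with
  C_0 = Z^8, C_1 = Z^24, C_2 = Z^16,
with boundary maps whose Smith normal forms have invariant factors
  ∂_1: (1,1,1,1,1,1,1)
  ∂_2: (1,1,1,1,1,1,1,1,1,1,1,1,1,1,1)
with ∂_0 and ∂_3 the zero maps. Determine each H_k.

H_0 = Z,  H_1 = Z^2,  H_2 = Z.

H_0: b_0 = 8 − 0 − 7 = 1; torsion from ∂_1 factors > 1: none. So H_0 = Z.
H_1: b_1 = 24 − 7 − 15 = 2; torsion from ∂_2 factors > 1: none. So H_1 = Z^2.
H_2: b_2 = 16 − 15 − 0 = 1; torsion from ∂_3 factors > 1: none. So H_2 = Z.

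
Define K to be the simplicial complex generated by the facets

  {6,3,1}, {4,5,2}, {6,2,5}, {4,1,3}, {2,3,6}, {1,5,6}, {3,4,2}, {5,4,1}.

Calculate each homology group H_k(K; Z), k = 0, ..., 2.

We work with the vertex ordering 1 < 2 < 3 < 4 < 5 < 6. The simplices of K, each written with vertices in increasing order, are:

  0-simplices (6): [1], [2], [3], [4], [5], [6]
  1-simplices (12): [1,3], [1,4], [1,5], [1,6], [2,3], [2,4], [2,5], [2,6], [3,4], [3,6], [4,5], [5,6]
  2-simplices (8): [1,3,4], [1,3,6], [1,4,5], [1,5,6], [2,3,4], [2,3,6], [2,4,5], [2,5,6]

so the chain groups are C_0 ≅ Z^6, C_1 ≅ Z^12, C_2 ≅ Z^8.

Boundary ∂_1: C_1 → C_0 is given by ∂[p,q] = [q] − [p].
As a 6×12 matrix over Z this has rank 5, with invariant factors (1,1,1,1,1).

Boundary ∂_2: C_2 → C_1 sends each 2-simplex [p,q,r] to [q,r] − [p,r] + [p,q]. For instance
  ∂[1,5,6] = [5,6] − [1,6] + [1,5],
  ∂[2,4,5] = [4,5] − [2,5] + [2,4].
The 12×8 boundary matrix has rank 7 and Smith normal form diag(1,1,1,1,1,1,1).

Computing H_k = (kernel of ∂_k) / (image of ∂_{k+1}):

  H_0: rank C_0 − rank ∂_1 = 6 − 5 = 1, and the invariant factors of ∂_1 are all 1, so H_0 ≅ Z.
  H_1: rank ker ∂_1 − rank ∂_2 = (12 − 5) − 7 = 0, and the invariant factors of ∂_2 are all 1, so H_1 ≅ 0.
  H_2: rank ker ∂_2 − rank ∂_3 = (8 − 7) − 0 = 1, and there is no ∂_3, so H_2 ≅ Z.

As a check, the Euler characteristic is 6 − 12 + 8 = 2, which agrees with 1 − 0 + 1 = 2.

H_0 = Z,  H_1 = 0,  H_2 = Z.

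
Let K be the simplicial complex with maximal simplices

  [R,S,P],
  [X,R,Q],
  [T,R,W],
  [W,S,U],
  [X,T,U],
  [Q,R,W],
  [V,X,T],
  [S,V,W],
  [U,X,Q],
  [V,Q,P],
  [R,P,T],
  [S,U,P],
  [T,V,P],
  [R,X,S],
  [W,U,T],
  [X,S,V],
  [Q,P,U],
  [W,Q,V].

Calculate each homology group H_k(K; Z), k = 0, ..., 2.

Take the total order P < Q < R < S < T < U < V < W < X on the vertex set. Then K (dimension 2) consists of the simplices:

  0-simplices (9): P, Q, R, S, T, U, V, W, X
  1-simplices (27): PQ, PR, PS, PT, PU, PV, QR, QU, QV, QW, QX, RS, RT, RW, RX, SU, SV, SW, SX, TU, TV, TW, TX, UW, UX, VW, VX
  2-simplices (18): PQU, PQV, PRS, PRT, PSU, PTV, QRW, QRX, QUX, QVW, RSX, RTW, SUW, SVW, SVX, TUW, TUX, TVX

giving chain groups C_0 ≅ Z^9, C_1 ≅ Z^27, C_2 ≅ Z^18.

∂_1: C_1 → C_0 maps an edge to its endpoints' difference, ∂[p,q] = q − p. For instance
  ∂PU = U − P.
The resulting 9×27 matrix has rank 8, and its Smith normal form has invariant factors (1,1,1,1,1,1,1,1).

∂_2: C_2 → C_1 acts by ∂[p,q,r] = [q,r] − [p,r] + [p,q]. For instance
  ∂QUX = UX − QX + QU,
  ∂PRS = RS − PS + PR.
This gives a 27×18 integer matrix of rank 17; reducing to Smith normal form yields diagonal entries (1,1,1,1,1,1,1,1,1,1,1,1,1,1,1,1,1).

From H_k ≅ ker(∂_k) / im(∂_{k+1}) we obtain:

  H_0: rank C_0 − rank ∂_1 = 9 − 8 = 1, and the invariant factors of ∂_1 are all 1, so H_0 = Z.
  H_1: rank ker ∂_1 − rank ∂_2 = (27 − 8) − 17 = 2, and the invariant factors of ∂_2 are all 1, so H_1 = Z^2.
  H_2: rank ker ∂_2 − rank ∂_3 = (18 − 17) − 0 = 1, and there is no ∂_3, so H_2 = Z.

As a check, the Euler characteristic is 9 − 27 + 18 = 0, which agrees with 1 − 2 + 1 = 0.

H_0 = Z,  H_1 = Z^2,  H_2 = Z.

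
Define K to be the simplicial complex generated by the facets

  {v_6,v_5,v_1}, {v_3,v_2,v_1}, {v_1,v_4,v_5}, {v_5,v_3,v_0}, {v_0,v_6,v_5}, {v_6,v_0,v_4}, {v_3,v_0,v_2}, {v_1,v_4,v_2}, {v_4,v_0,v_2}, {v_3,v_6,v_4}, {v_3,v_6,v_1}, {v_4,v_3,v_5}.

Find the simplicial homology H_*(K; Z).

Take the total order v_0 < v_1 < v_2 < v_3 < v_4 < v_5 < v_6 on the vertex set. Then K (dimension 2) consists of the simplices:

  0-simplices (7): [v_0], [v_1], [v_2], [v_3], [v_4], [v_5], [v_6]
  1-simplices (18): (18 of them)
  2-simplices (12): (12 of them)

so the chain groups are C_0 ≅ Z^7, C_1 ≅ Z^18, C_2 ≅ Z^12.

The boundary map ∂_1: C_1 → C_0 sends each edge [p,q] (with p < q) to q − p.
This gives a 7×18 integer matrix of rank 6; reducing to Smith normal form yields diagonal entries (1,1,1,1,1,1).

∂_2: C_2 → C_1 acts by ∂[p,q,r] = [q,r] − [p,r] + [p,q]. For instance
  ∂[v_1,v_2,v_4] = [v_2,v_4] − [v_1,v_4] + [v_1,v_2],
  ∂[v_3,v_4,v_6] = [v_4,v_6] − [v_3,v_6] + [v_3,v_4].
This gives a 18×12 integer matrix of rank 12; reducing to Smith normal form yields diagonal entries (1,1,1,1,1,1,1,1,1,1,1,2).

Computing H_k = (kernel of ∂_k) / (image of ∂_{k+1}):

  H_0: rank C_0 − rank ∂_1 = 7 − 6 = 1, and the invariant factors of ∂_1 are all 1, so H_0 ≅ Z.
  H_1: rank ker ∂_1 − rank ∂_2 = (18 − 6) − 12 = 0, and ∂_2 has invariant factor 2 > 1, so H_1 ≅ Z_2.
  H_2: rank ker ∂_2 − rank ∂_3 = (12 − 12) − 0 = 0, and there is no ∂_3, so H_2 ≅ 0.

(K is a triangulation of the real projective plane RP^2.)

H_0 ≅ Z,  H_1 ≅ Z_2,  H_2 = 0.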